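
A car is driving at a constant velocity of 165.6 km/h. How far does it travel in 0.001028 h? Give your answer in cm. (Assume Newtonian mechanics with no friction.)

v = 165.6 km/h × 0.2777777777777778 = 46.0 m/s
t = 0.001028 h × 3600.0 = 3.7008 s
d = v × t = 46.0 × 3.7008 = 170.237 m
d = 170.237 m / 0.01 = 17020 cm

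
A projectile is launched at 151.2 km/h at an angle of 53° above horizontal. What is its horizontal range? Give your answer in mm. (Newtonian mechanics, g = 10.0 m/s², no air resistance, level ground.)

v₀ = 151.2 km/h × 0.2777777777777778 = 42.0 m/s
R = v₀² × sin(2θ) / g = 42.0² × sin(2 × 53°) / 10.0 = 1764.0 × 0.961262 / 10.0 = 169.567 m
R = 169.567 m / 0.001 = 169600 mm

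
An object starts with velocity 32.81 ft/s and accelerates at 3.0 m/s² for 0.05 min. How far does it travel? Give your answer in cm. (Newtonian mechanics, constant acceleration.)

v₀ = 32.81 ft/s × 0.3048 = 10.0005 m/s
t = 0.05 min × 60.0 = 3.0 s
d = v₀ × t + ½ × a × t² = 10.0005 × 3.0 + 0.5 × 3.0 × 3.0² = 43.5015 m
d = 43.5015 m / 0.01 = 4350 cm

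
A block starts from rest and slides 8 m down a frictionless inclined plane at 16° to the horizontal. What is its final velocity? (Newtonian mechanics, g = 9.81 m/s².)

a = g sin(θ) = 9.81 × sin(16°) = 2.704 m/s²
v = √(2ad) = √(2 × 2.704 × 8) = 6.58 m/s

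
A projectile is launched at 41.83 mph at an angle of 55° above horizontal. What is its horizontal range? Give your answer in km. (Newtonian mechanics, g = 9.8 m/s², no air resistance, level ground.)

v₀ = 41.83 mph × 0.44704 = 18.6997 m/s
R = v₀² × sin(2θ) / g = 18.6997² × sin(2 × 55°) / 9.8 = 349.679 × 0.939693 / 9.8 = 33.5297 m
R = 33.5297 m / 1000.0 = 0.03353 km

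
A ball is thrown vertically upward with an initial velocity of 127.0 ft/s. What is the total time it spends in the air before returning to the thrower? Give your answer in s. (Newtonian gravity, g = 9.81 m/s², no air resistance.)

v₀ = 127.0 ft/s × 0.3048 = 38.7096 m/s
t_total = 2 × v₀ / g = 2 × 38.7096 / 9.81 = 7.892 s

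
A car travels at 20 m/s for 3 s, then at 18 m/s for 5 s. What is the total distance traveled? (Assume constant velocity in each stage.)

d₁ = v₁t₁ = 20 × 3 = 60 m
d₂ = v₂t₂ = 18 × 5 = 90 m
d_total = 60 + 90 = 150 m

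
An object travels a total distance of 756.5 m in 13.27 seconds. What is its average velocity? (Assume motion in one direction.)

v_avg = Δd / Δt = 756.5 / 13.27 = 57.01 m/s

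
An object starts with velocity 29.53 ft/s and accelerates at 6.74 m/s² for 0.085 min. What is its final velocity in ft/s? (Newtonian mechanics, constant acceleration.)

v₀ = 29.53 ft/s × 0.3048 = 9.00074 m/s
t = 0.085 min × 60.0 = 5.1 s
v = v₀ + a × t = 9.00074 + 6.74 × 5.1 = 43.3747 m/s
v = 43.3747 m/s / 0.3048 = 142.3 ft/s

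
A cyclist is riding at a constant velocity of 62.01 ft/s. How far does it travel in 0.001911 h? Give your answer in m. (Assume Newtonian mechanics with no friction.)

v = 62.01 ft/s × 0.3048 = 18.9006 m/s
t = 0.001911 h × 3600.0 = 6.8796 s
d = v × t = 18.9006 × 6.8796 = 130.0 m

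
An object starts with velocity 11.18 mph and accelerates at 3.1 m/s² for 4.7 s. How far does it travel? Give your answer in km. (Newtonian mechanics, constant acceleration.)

v₀ = 11.18 mph × 0.44704 = 4.99791 m/s
d = v₀ × t + ½ × a × t² = 4.99791 × 4.7 + 0.5 × 3.1 × 4.7² = 57.7297 m
d = 57.7297 m / 1000.0 = 0.05773 km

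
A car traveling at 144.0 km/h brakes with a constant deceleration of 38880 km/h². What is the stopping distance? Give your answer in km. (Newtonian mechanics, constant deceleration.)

v₀ = 144.0 km/h × 0.2777777777777778 = 40.0 m/s
a = 38880 km/h² × 7.716049382716049e-05 = 3.0 m/s²
d = v₀² / (2a) = 40.0² / (2 × 3.0) = 1600.0 / 6.0 = 266.667 m
d = 266.667 m / 1000.0 = 0.2667 km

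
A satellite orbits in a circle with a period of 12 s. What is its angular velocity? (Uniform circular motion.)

ω = 2π/T = 2π/12 = 0.5236 rad/s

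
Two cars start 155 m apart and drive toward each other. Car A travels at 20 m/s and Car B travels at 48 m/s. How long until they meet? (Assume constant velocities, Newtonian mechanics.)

Combined speed: v_combined = 20 + 48 = 68 m/s
Time to meet: t = d/v_combined = 155/68 = 2.28 s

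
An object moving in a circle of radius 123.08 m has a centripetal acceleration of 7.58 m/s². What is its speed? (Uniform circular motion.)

v = √(a_c × r) = √(7.58 × 123.08) = 30.54 m/s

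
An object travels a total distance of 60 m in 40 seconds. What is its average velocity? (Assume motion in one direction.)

v_avg = Δd / Δt = 60 / 40 = 1.5 m/s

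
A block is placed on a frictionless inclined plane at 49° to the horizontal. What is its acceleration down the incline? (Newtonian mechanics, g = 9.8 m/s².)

a = g sin(θ) = 9.8 × sin(49°) = 9.8 × 0.7547 = 7.4 m/s²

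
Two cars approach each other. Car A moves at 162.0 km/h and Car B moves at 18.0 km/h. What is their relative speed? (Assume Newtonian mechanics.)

v_rel = v_A + v_B = 162.0 + 18.0 = 180.0 km/h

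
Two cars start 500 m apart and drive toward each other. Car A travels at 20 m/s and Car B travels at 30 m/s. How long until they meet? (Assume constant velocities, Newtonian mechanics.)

Combined speed: v_combined = 20 + 30 = 50 m/s
Time to meet: t = d/v_combined = 500/50 = 10.0 s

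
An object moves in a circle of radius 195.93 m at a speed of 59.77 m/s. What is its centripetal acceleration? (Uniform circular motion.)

a_c = v²/r = 59.77²/195.93 = 3572.4529/195.93 = 18.23 m/s²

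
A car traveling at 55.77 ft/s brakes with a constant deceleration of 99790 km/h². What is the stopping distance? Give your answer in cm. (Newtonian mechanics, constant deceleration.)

v₀ = 55.77 ft/s × 0.3048 = 16.9987 m/s
a = 99790 km/h² × 7.716049382716049e-05 = 7.69985 m/s²
d = v₀² / (2a) = 16.9987² / (2 × 7.69985) = 288.956 / 15.3997 = 18.7637 m
d = 18.7637 m / 0.01 = 1876 cm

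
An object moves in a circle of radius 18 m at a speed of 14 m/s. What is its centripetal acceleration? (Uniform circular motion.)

a_c = v²/r = 14²/18 = 196/18 = 10.89 m/s²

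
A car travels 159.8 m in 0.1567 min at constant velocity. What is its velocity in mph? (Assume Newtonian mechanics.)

t = 0.1567 min × 60.0 = 9.402 s
v = d / t = 159.8 / 9.402 = 16.9964 m/s
v = 16.9964 m/s / 0.44704 = 38.02 mph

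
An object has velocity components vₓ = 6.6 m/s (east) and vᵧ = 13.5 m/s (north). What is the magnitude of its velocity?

|v| = √(vₓ² + vᵧ²) = √(6.6² + 13.5²) = √(225.81) = 15.03 m/s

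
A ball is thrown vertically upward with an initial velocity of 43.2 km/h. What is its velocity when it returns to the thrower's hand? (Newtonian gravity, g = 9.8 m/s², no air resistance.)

By conservation of energy (no air resistance), the ball returns to the throw height with the same speed as launch, but directed downward.
|v_ground| = v₀ = 43.2 km/h
v_ground = 43.2 km/h (downward)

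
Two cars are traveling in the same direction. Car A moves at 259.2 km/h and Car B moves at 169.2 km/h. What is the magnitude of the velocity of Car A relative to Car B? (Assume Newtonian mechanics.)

v_rel = |v_A - v_B| = |259.2 - 169.2| = 90.0 km/h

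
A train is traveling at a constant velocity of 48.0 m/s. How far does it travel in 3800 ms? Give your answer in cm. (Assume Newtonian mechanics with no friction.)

t = 3800 ms × 0.001 = 3.8 s
d = v × t = 48.0 × 3.8 = 182.4 m
d = 182.4 m / 0.01 = 18240 cm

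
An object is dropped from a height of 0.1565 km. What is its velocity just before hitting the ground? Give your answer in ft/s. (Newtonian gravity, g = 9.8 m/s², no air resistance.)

h = 0.1565 km × 1000.0 = 156.5 m
v = √(2gh) = √(2 × 9.8 × 156.5) = 55.3841 m/s
v = 55.3841 m/s / 0.3048 = 181.7 ft/s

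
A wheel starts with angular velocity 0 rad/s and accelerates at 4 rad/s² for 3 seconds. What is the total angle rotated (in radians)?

θ = ω₀t + ½αt² = 0×3 + ½×4×3² = 18.0 rad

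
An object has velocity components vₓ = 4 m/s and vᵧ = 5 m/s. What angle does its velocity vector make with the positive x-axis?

θ = arctan(vᵧ/vₓ) = arctan(5/4) = 51.34°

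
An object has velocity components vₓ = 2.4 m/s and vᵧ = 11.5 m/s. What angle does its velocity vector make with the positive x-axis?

θ = arctan(vᵧ/vₓ) = arctan(11.5/2.4) = 78.21°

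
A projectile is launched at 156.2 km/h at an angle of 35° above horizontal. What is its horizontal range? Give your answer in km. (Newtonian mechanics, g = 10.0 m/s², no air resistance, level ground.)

v₀ = 156.2 km/h × 0.2777777777777778 = 43.3889 m/s
R = v₀² × sin(2θ) / g = 43.3889² × sin(2 × 35°) / 10.0 = 1882.6 × 0.939693 / 10.0 = 176.907 m
R = 176.907 m / 1000.0 = 0.1769 km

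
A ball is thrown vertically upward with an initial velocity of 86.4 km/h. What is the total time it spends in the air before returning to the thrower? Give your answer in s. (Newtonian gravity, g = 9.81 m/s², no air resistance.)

v₀ = 86.4 km/h × 0.2777777777777778 = 24.0 m/s
t_total = 2 × v₀ / g = 2 × 24.0 / 9.81 = 4.893 s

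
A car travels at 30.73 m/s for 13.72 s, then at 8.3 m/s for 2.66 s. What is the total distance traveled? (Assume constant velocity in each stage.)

d₁ = v₁t₁ = 30.73 × 13.72 = 421.6156 m
d₂ = v₂t₂ = 8.3 × 2.66 = 22.078 m
d_total = 421.6156 + 22.078 = 443.69 m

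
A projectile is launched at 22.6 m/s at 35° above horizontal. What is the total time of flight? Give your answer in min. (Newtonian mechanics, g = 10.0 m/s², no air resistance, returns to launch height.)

T = 2 × v₀ × sin(θ) / g = 2 × 22.6 × sin(35°) / 10.0 = 2 × 22.6 × 0.573576 / 10.0 = 2.59256 s
T = 2.59256 s / 60.0 = 0.04321 min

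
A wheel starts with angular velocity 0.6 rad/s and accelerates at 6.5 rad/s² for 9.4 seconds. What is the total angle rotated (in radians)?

θ = ω₀t + ½αt² = 0.6×9.4 + ½×6.5×9.4² = 292.81 rad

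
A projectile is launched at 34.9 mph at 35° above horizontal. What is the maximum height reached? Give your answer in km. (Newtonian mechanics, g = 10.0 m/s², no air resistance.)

v₀ = 34.9 mph × 0.44704 = 15.6017 m/s
H = v₀² × sin²(θ) / (2g) = 15.6017² × sin(35°)² / (2 × 10.0) = 243.413 × 0.32899 / 20.0 = 4.00402 m
H = 4.00402 m / 1000.0 = 0.004004 km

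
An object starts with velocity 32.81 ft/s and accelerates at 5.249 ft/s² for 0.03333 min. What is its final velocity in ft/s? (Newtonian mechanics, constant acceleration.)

v₀ = 32.81 ft/s × 0.3048 = 10.0005 m/s
a = 5.249 ft/s² × 0.3048 = 1.5999 m/s²
t = 0.03333 min × 60.0 = 1.9998 s
v = v₀ + a × t = 10.0005 + 1.5999 × 1.9998 = 13.2 m/s
v = 13.2 m/s / 0.3048 = 43.31 ft/s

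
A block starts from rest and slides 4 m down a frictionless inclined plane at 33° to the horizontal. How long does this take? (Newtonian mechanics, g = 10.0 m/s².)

a = g sin(θ) = 10.0 × sin(33°) = 5.4464 m/s²
t = √(2d/a) = √(2 × 4 / 5.4464) = 1.21 s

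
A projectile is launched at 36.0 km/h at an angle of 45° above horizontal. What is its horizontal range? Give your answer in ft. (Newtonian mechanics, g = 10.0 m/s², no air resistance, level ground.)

v₀ = 36.0 km/h × 0.2777777777777778 = 10.0 m/s
R = v₀² × sin(2θ) / g = 10.0² × sin(2 × 45°) / 10.0 = 100.0 × 1.0 / 10.0 = 10.0 m
R = 10.0 m / 0.3048 = 32.81 ft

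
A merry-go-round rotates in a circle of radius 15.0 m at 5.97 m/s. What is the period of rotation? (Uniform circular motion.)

T = 2πr/v = 2π×15.0/5.97 = 15.79 s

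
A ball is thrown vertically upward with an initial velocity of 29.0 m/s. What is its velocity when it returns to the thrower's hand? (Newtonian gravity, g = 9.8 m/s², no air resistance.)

By conservation of energy (no air resistance), the ball returns to the throw height with the same speed as launch, but directed downward.
|v_ground| = v₀ = 29.0 m/s
v_ground = 29.0 m/s (downward)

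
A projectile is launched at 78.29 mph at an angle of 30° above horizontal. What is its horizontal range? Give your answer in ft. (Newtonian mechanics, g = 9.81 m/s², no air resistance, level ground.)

v₀ = 78.29 mph × 0.44704 = 34.9988 m/s
R = v₀² × sin(2θ) / g = 34.9988² × sin(2 × 30°) / 9.81 = 1224.92 × 0.866025 / 9.81 = 108.136 m
R = 108.136 m / 0.3048 = 354.8 ft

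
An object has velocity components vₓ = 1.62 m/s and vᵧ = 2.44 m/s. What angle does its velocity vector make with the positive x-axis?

θ = arctan(vᵧ/vₓ) = arctan(2.44/1.62) = 56.42°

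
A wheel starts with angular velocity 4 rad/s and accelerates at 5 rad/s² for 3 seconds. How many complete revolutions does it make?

θ = ω₀t + ½αt² = 4×3 + ½×5×3² = 34.5 rad
Total revolutions = θ/(2π) = 34.5/(2π) = 5.49
Complete revolutions = ⌊5.49⌋ = 5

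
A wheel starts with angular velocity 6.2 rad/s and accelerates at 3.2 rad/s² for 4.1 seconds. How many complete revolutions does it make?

θ = ω₀t + ½αt² = 6.2×4.1 + ½×3.2×4.1² = 52.316 rad
Total revolutions = θ/(2π) = 52.316/(2π) = 8.33
Complete revolutions = ⌊8.33⌋ = 8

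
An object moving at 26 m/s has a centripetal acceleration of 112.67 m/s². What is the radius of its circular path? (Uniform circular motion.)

r = v²/a_c = 26²/112.67 = 6.0 m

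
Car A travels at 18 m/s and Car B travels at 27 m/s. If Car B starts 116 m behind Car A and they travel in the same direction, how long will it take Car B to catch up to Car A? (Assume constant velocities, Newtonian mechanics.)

Relative speed: v_rel = 27 - 18 = 9 m/s
Time to catch: t = d₀/v_rel = 116/9 = 12.89 s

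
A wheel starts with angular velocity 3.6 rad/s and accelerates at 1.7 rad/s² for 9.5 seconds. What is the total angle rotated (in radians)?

θ = ω₀t + ½αt² = 3.6×9.5 + ½×1.7×9.5² = 110.91 rad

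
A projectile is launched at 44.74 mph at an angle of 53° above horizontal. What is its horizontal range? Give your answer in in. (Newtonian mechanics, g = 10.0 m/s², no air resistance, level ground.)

v₀ = 44.74 mph × 0.44704 = 20.0006 m/s
R = v₀² × sin(2θ) / g = 20.0006² × sin(2 × 53°) / 10.0 = 400.024 × 0.961262 / 10.0 = 38.4528 m
R = 38.4528 m / 0.0254 = 1514 in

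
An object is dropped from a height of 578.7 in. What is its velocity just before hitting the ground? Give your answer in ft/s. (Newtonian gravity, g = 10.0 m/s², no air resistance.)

h = 578.7 in × 0.0254 = 14.699 m
v = √(2gh) = √(2 × 10.0 × 14.699) = 17.1458 m/s
v = 17.1458 m/s / 0.3048 = 56.25 ft/s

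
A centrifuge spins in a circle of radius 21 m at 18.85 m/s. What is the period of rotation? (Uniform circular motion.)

T = 2πr/v = 2π×21/18.85 = 7.0 s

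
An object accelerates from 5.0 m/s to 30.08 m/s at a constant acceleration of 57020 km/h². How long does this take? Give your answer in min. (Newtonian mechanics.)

a = 57020 km/h² × 7.716049382716049e-05 = 4.39969 m/s²
t = (v - v₀) / a = (30.08 - 5.0) / 4.39969 = 5.7004 s
t = 5.7004 s / 60.0 = 0.09501 min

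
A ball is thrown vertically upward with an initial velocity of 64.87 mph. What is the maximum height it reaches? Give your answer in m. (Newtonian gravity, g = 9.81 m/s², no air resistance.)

v₀ = 64.87 mph × 0.44704 = 28.9995 m/s
h_max = v₀² / (2g) = 28.9995² / (2 × 9.81) = 840.971 / 19.62 = 42.86 m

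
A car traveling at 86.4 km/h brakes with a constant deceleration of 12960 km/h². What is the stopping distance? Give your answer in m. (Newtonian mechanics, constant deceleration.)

v₀ = 86.4 km/h × 0.2777777777777778 = 24.0 m/s
a = 12960 km/h² × 7.716049382716049e-05 = 1.0 m/s²
d = v₀² / (2a) = 24.0² / (2 × 1.0) = 576.0 / 2.0 = 288.0 m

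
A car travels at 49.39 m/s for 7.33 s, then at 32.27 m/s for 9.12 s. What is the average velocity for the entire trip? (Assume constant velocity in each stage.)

d₁ = v₁t₁ = 49.39 × 7.33 = 362.0287 m
d₂ = v₂t₂ = 32.27 × 9.12 = 294.3024 m
d_total = 656.3311 m, t_total = 16.45 s
v_avg = d_total/t_total = 656.3311/16.45 = 39.9 m/s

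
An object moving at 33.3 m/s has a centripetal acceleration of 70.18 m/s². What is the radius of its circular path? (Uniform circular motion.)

r = v²/a_c = 33.3²/70.18 = 15.8 m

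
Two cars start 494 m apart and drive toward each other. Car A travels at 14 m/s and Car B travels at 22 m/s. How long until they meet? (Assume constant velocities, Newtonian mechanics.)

Combined speed: v_combined = 14 + 22 = 36 m/s
Time to meet: t = d/v_combined = 494/36 = 13.72 s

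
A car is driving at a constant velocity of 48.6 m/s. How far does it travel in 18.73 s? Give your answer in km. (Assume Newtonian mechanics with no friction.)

d = v × t = 48.6 × 18.73 = 910.278 m
d = 910.278 m / 1000.0 = 0.9103 km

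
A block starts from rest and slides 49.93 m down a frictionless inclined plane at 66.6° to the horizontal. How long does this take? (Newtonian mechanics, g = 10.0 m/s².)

a = g sin(θ) = 10.0 × sin(66.6°) = 9.1775 m/s²
t = √(2d/a) = √(2 × 49.93 / 9.1775) = 3.3 s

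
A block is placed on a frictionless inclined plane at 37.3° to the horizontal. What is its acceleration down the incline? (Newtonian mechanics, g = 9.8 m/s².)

a = g sin(θ) = 9.8 × sin(37.3°) = 9.8 × 0.606 = 5.94 m/s²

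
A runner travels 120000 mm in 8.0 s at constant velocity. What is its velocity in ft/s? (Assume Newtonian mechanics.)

d = 120000 mm × 0.001 = 120.0 m
v = d / t = 120.0 / 8.0 = 15.0 m/s
v = 15.0 m/s / 0.3048 = 49.21 ft/s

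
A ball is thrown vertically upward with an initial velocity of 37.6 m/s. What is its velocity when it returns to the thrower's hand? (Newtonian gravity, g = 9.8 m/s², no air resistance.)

By conservation of energy (no air resistance), the ball returns to the throw height with the same speed as launch, but directed downward.
|v_ground| = v₀ = 37.6 m/s
v_ground = 37.6 m/s (downward)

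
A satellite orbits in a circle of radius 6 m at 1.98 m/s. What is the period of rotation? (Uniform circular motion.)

T = 2πr/v = 2π×6/1.98 = 19.04 s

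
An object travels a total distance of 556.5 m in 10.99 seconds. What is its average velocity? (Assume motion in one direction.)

v_avg = Δd / Δt = 556.5 / 10.99 = 50.64 m/s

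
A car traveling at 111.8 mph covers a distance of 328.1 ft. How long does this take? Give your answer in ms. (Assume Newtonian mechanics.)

d = 328.1 ft × 0.3048 = 100.005 m
v = 111.8 mph × 0.44704 = 49.9791 m/s
t = d / v = 100.005 / 49.9791 = 2.00094 s
t = 2.00094 s / 0.001 = 2001 ms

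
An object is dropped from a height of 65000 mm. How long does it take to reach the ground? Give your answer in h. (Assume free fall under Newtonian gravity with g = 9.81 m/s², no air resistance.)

h = 65000 mm × 0.001 = 65.0 m
t = √(2h/g) = √(2 × 65.0 / 9.81) = 3.6403 s
t = 3.6403 s / 3600.0 = 0.001011 h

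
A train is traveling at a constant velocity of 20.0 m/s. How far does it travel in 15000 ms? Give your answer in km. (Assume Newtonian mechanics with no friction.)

t = 15000 ms × 0.001 = 15.0 s
d = v × t = 20.0 × 15.0 = 300.0 m
d = 300.0 m / 1000.0 = 0.3 km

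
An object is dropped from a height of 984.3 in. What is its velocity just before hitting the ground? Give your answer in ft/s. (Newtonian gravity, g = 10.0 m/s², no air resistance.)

h = 984.3 in × 0.0254 = 25.0012 m
v = √(2gh) = √(2 × 10.0 × 25.0012) = 22.3612 m/s
v = 22.3612 m/s / 0.3048 = 73.36 ft/s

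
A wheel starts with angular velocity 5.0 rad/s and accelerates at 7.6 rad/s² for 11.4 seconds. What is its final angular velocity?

ω = ω₀ + αt = 5.0 + 7.6 × 11.4 = 91.64 rad/s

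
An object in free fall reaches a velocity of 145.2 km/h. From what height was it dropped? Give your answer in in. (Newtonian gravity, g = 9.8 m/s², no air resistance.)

v = 145.2 km/h × 0.2777777777777778 = 40.3333 m/s
h = v² / (2g) = 40.3333² / (2 × 9.8) = 82.9987 m
h = 82.9987 m / 0.0254 = 3268 in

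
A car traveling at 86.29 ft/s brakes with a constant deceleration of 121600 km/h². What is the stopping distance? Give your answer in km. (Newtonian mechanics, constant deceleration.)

v₀ = 86.29 ft/s × 0.3048 = 26.3012 m/s
a = 121600 km/h² × 7.716049382716049e-05 = 9.38272 m/s²
d = v₀² / (2a) = 26.3012² / (2 × 9.38272) = 691.753 / 18.7654 = 36.8632 m
d = 36.8632 m / 1000.0 = 0.03686 km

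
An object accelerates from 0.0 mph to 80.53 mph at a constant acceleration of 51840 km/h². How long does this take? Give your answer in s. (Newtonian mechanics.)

v₀ = 0.0 mph × 0.44704 = 0.0 m/s
v = 80.53 mph × 0.44704 = 36.0001 m/s
a = 51840 km/h² × 7.716049382716049e-05 = 4.0 m/s²
t = (v - v₀) / a = (36.0001 - 0.0) / 4.0 = 9.0 s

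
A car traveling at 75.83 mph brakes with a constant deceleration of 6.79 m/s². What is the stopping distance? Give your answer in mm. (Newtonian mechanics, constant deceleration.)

v₀ = 75.83 mph × 0.44704 = 33.899 m/s
d = v₀² / (2a) = 33.899² / (2 × 6.79) = 1149.14 / 13.58 = 84.62 m
d = 84.62 m / 0.001 = 84620 mm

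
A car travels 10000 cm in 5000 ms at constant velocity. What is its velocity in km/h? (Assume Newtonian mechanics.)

d = 10000 cm × 0.01 = 100.0 m
t = 5000 ms × 0.001 = 5.0 s
v = d / t = 100.0 / 5.0 = 20.0 m/s
v = 20.0 m/s / 0.2777777777777778 = 72.0 km/h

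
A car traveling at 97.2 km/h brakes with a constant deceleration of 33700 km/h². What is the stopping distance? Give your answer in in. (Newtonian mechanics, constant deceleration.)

v₀ = 97.2 km/h × 0.2777777777777778 = 27.0 m/s
a = 33700 km/h² × 7.716049382716049e-05 = 2.60031 m/s²
d = v₀² / (2a) = 27.0² / (2 × 2.60031) = 729.0 / 5.20062 = 140.176 m
d = 140.176 m / 0.0254 = 5519 in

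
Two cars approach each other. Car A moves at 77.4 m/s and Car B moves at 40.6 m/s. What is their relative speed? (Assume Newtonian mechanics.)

v_rel = v_A + v_B = 77.4 + 40.6 = 118.0 m/s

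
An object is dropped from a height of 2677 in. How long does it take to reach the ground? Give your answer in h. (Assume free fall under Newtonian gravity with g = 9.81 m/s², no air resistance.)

h = 2677 in × 0.0254 = 67.9958 m
t = √(2h/g) = √(2 × 67.9958 / 9.81) = 3.72324 s
t = 3.72324 s / 3600.0 = 0.001034 h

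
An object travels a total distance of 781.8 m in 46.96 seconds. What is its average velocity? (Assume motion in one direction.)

v_avg = Δd / Δt = 781.8 / 46.96 = 16.65 m/s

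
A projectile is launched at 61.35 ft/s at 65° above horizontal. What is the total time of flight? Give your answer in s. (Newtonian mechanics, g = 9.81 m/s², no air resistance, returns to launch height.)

v₀ = 61.35 ft/s × 0.3048 = 18.6995 m/s
T = 2 × v₀ × sin(θ) / g = 2 × 18.6995 × sin(65°) / 9.81 = 2 × 18.6995 × 0.906308 / 9.81 = 3.455 s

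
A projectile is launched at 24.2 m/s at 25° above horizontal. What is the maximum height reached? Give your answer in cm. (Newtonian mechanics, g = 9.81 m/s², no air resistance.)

H = v₀² × sin²(θ) / (2g) = 24.2² × sin(25°)² / (2 × 9.81) = 585.64 × 0.178606 / 19.62 = 5.33123 m
H = 5.33123 m / 0.01 = 533.1 cm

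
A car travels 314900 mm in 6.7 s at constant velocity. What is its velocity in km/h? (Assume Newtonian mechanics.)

d = 314900 mm × 0.001 = 314.9 m
v = d / t = 314.9 / 6.7 = 47.0 m/s
v = 47.0 m/s / 0.2777777777777778 = 169.2 km/h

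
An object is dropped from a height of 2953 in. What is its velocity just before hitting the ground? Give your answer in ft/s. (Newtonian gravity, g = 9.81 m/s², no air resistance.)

h = 2953 in × 0.0254 = 75.0062 m
v = √(2gh) = √(2 × 9.81 × 75.0062) = 38.3617 m/s
v = 38.3617 m/s / 0.3048 = 125.9 ft/s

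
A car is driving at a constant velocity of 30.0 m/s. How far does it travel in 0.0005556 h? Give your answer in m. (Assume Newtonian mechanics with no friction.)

t = 0.0005556 h × 3600.0 = 2.00016 s
d = v × t = 30.0 × 2.00016 = 60.0 m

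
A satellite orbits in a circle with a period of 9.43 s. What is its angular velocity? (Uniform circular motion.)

ω = 2π/T = 2π/9.43 = 0.6663 rad/s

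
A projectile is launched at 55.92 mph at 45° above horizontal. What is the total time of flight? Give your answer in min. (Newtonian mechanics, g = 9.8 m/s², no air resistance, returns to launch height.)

v₀ = 55.92 mph × 0.44704 = 24.9985 m/s
T = 2 × v₀ × sin(θ) / g = 2 × 24.9985 × sin(45°) / 9.8 = 2 × 24.9985 × 0.707107 / 9.8 = 3.60747 s
T = 3.60747 s / 60.0 = 0.06012 min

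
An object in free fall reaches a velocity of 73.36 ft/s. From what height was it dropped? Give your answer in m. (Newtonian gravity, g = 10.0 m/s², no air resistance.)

v = 73.36 ft/s × 0.3048 = 22.3601 m/s
h = v² / (2g) = 22.3601² / (2 × 10.0) = 25.0 m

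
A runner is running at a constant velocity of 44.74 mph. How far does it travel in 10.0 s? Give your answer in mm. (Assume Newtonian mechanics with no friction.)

v = 44.74 mph × 0.44704 = 20.0006 m/s
d = v × t = 20.0006 × 10.0 = 200.006 m
d = 200.006 m / 0.001 = 200000 mm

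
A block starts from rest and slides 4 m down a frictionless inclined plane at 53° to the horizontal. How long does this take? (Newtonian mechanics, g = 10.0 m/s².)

a = g sin(θ) = 10.0 × sin(53°) = 7.9864 m/s²
t = √(2d/a) = √(2 × 4 / 7.9864) = 1.0 s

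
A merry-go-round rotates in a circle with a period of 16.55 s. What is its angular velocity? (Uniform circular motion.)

ω = 2π/T = 2π/16.55 = 0.3796 rad/s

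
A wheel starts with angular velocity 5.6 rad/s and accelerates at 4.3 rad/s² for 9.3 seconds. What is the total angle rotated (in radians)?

θ = ω₀t + ½αt² = 5.6×9.3 + ½×4.3×9.3² = 238.03 rad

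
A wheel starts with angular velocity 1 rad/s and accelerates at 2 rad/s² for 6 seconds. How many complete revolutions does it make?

θ = ω₀t + ½αt² = 1×6 + ½×2×6² = 42.0 rad
Total revolutions = θ/(2π) = 42.0/(2π) = 6.68
Complete revolutions = ⌊6.68⌋ = 6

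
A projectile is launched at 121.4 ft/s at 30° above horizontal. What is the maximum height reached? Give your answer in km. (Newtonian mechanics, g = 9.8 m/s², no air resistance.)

v₀ = 121.4 ft/s × 0.3048 = 37.0027 m/s
H = v₀² × sin²(θ) / (2g) = 37.0027² × sin(30°)² / (2 × 9.8) = 1369.2 × 0.25 / 19.6 = 17.4643 m
H = 17.4643 m / 1000.0 = 0.01746 km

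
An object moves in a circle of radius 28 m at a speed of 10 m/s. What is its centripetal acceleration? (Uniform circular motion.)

a_c = v²/r = 10²/28 = 100/28 = 3.57 m/s²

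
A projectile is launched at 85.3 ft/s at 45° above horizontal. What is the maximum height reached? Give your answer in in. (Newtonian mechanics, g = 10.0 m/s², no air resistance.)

v₀ = 85.3 ft/s × 0.3048 = 25.9994 m/s
H = v₀² × sin²(θ) / (2g) = 25.9994² × sin(45°)² / (2 × 10.0) = 675.969 × 0.5 / 20.0 = 16.8992 m
H = 16.8992 m / 0.0254 = 665.3 in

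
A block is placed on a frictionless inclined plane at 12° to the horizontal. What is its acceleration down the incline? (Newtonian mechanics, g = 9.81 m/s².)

a = g sin(θ) = 9.81 × sin(12°) = 9.81 × 0.2079 = 2.04 m/s²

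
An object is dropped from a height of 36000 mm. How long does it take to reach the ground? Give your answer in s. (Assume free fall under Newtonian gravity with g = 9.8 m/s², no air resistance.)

h = 36000 mm × 0.001 = 36.0 m
t = √(2h/g) = √(2 × 36.0 / 9.8) = 2.711 s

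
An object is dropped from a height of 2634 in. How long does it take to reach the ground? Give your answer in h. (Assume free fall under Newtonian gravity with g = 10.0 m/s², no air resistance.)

h = 2634 in × 0.0254 = 66.9036 m
t = √(2h/g) = √(2 × 66.9036 / 10.0) = 3.65797 s
t = 3.65797 s / 3600.0 = 0.001016 h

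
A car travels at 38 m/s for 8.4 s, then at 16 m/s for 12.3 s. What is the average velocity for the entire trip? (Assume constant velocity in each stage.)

d₁ = v₁t₁ = 38 × 8.4 = 319.2 m
d₂ = v₂t₂ = 16 × 12.3 = 196.8 m
d_total = 516.0 m, t_total = 20.7 s
v_avg = d_total/t_total = 516.0/20.7 = 24.93 m/s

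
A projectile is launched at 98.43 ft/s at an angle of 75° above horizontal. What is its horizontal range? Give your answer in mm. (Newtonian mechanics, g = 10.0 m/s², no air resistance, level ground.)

v₀ = 98.43 ft/s × 0.3048 = 30.0015 m/s
R = v₀² × sin(2θ) / g = 30.0015² × sin(2 × 75°) / 10.0 = 900.09 × 0.5 / 10.0 = 45.0045 m
R = 45.0045 m / 0.001 = 45000 mm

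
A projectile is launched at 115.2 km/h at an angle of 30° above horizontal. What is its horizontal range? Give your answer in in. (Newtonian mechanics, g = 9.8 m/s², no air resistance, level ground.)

v₀ = 115.2 km/h × 0.2777777777777778 = 32.0 m/s
R = v₀² × sin(2θ) / g = 32.0² × sin(2 × 30°) / 9.8 = 1024.0 × 0.866025 / 9.8 = 90.4908 m
R = 90.4908 m / 0.0254 = 3563 in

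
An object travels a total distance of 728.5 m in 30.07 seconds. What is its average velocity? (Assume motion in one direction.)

v_avg = Δd / Δt = 728.5 / 30.07 = 24.23 m/s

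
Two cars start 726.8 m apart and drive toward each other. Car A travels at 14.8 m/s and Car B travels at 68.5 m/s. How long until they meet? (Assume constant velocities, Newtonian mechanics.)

Combined speed: v_combined = 14.8 + 68.5 = 83.3 m/s
Time to meet: t = d/v_combined = 726.8/83.3 = 8.73 s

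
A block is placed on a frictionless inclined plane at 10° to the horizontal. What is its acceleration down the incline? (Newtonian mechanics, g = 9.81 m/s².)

a = g sin(θ) = 9.81 × sin(10°) = 9.81 × 0.1736 = 1.7 m/s²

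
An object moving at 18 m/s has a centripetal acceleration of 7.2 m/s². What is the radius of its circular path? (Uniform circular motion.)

r = v²/a_c = 18²/7.2 = 45.0 m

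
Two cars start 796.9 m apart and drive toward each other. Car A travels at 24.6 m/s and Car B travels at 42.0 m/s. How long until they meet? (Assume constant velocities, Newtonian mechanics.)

Combined speed: v_combined = 24.6 + 42.0 = 66.6 m/s
Time to meet: t = d/v_combined = 796.9/66.6 = 11.97 s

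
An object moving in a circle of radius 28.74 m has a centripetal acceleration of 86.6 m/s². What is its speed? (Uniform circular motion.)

v = √(a_c × r) = √(86.6 × 28.74) = 49.89 m/s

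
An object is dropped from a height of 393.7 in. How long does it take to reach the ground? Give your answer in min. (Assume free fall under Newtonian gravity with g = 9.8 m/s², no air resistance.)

h = 393.7 in × 0.0254 = 9.99998 m
t = √(2h/g) = √(2 × 9.99998 / 9.8) = 1.42857 s
t = 1.42857 s / 60.0 = 0.02381 min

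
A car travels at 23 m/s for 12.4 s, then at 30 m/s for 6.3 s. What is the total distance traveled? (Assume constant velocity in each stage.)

d₁ = v₁t₁ = 23 × 12.4 = 285.2 m
d₂ = v₂t₂ = 30 × 6.3 = 189.0 m
d_total = 285.2 + 189.0 = 474.2 m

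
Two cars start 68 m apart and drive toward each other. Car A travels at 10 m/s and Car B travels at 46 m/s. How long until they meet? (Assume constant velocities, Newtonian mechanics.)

Combined speed: v_combined = 10 + 46 = 56 m/s
Time to meet: t = d/v_combined = 68/56 = 1.21 s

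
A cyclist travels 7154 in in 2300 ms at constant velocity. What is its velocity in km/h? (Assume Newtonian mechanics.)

d = 7154 in × 0.0254 = 181.712 m
t = 2300 ms × 0.001 = 2.3 s
v = d / t = 181.712 / 2.3 = 79.0052 m/s
v = 79.0052 m/s / 0.2777777777777778 = 284.4 km/h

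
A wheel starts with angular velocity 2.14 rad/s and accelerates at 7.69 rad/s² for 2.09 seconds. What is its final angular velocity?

ω = ω₀ + αt = 2.14 + 7.69 × 2.09 = 18.21 rad/s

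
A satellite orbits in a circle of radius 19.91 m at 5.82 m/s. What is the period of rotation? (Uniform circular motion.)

T = 2πr/v = 2π×19.91/5.82 = 21.49 s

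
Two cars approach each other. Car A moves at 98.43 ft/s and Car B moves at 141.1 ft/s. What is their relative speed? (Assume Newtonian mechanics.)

v_rel = v_A + v_B = 98.43 + 141.1 = 239.53 ft/s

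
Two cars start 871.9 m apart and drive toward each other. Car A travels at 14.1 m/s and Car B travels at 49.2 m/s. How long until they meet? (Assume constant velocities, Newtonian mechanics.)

Combined speed: v_combined = 14.1 + 49.2 = 63.3 m/s
Time to meet: t = d/v_combined = 871.9/63.3 = 13.77 s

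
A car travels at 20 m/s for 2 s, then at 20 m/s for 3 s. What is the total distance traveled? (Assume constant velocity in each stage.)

d₁ = v₁t₁ = 20 × 2 = 40 m
d₂ = v₂t₂ = 20 × 3 = 60 m
d_total = 40 + 60 = 100 m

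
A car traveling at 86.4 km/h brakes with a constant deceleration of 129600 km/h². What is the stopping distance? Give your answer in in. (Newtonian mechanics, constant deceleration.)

v₀ = 86.4 km/h × 0.2777777777777778 = 24.0 m/s
a = 129600 km/h² × 7.716049382716049e-05 = 10.0 m/s²
d = v₀² / (2a) = 24.0² / (2 × 10.0) = 576.0 / 20.0 = 28.8 m
d = 28.8 m / 0.0254 = 1134 in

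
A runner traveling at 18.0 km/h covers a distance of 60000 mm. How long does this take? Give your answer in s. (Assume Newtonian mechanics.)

d = 60000 mm × 0.001 = 60.0 m
v = 18.0 km/h × 0.2777777777777778 = 5.0 m/s
t = d / v = 60.0 / 5.0 = 12.0 s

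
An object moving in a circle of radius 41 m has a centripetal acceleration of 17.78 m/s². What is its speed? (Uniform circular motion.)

v = √(a_c × r) = √(17.78 × 41) = 27.0 m/s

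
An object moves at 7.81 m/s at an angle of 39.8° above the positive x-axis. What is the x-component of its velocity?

vₓ = v cos(θ) = 7.81 × cos(39.8°) = 6.0 m/s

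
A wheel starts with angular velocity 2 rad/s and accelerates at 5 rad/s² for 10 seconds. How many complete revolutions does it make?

θ = ω₀t + ½αt² = 2×10 + ½×5×10² = 270.0 rad
Total revolutions = θ/(2π) = 270.0/(2π) = 42.97
Complete revolutions = ⌊42.97⌋ = 42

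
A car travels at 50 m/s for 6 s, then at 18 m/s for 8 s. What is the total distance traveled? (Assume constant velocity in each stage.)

d₁ = v₁t₁ = 50 × 6 = 300 m
d₂ = v₂t₂ = 18 × 8 = 144 m
d_total = 300 + 144 = 444 m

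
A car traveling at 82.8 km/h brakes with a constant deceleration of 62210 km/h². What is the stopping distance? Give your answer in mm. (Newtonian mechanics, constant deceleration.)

v₀ = 82.8 km/h × 0.2777777777777778 = 23.0 m/s
a = 62210 km/h² × 7.716049382716049e-05 = 4.80015 m/s²
d = v₀² / (2a) = 23.0² / (2 × 4.80015) = 529.0 / 9.6003 = 55.1024 m
d = 55.1024 m / 0.001 = 55100 mm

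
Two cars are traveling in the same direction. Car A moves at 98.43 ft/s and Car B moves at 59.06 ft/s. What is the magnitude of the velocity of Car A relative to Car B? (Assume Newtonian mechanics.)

v_rel = |v_A - v_B| = |98.43 - 59.06| = 39.37 ft/s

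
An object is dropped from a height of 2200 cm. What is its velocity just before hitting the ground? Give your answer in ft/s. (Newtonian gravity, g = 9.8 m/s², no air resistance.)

h = 2200 cm × 0.01 = 22.0 m
v = √(2gh) = √(2 × 9.8 × 22.0) = 20.7654 m/s
v = 20.7654 m/s / 0.3048 = 68.13 ft/s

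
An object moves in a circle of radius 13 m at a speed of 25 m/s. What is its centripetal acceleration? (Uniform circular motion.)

a_c = v²/r = 25²/13 = 625/13 = 48.08 m/s²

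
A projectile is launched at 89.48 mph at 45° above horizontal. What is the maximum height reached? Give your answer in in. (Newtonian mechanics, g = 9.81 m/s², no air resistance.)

v₀ = 89.48 mph × 0.44704 = 40.0011 m/s
H = v₀² × sin²(θ) / (2g) = 40.0011² × sin(45°)² / (2 × 9.81) = 1600.09 × 0.5 / 19.62 = 40.777 m
H = 40.777 m / 0.0254 = 1605 in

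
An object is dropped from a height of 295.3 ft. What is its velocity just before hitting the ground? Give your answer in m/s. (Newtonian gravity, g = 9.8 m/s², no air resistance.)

h = 295.3 ft × 0.3048 = 90.0074 m
v = √(2gh) = √(2 × 9.8 × 90.0074) = 42.0 m/s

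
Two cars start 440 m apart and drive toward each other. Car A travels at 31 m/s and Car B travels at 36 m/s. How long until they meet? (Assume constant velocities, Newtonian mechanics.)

Combined speed: v_combined = 31 + 36 = 67 m/s
Time to meet: t = d/v_combined = 440/67 = 6.57 s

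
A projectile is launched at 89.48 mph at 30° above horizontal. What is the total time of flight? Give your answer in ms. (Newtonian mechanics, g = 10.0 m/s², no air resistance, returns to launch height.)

v₀ = 89.48 mph × 0.44704 = 40.0011 m/s
T = 2 × v₀ × sin(θ) / g = 2 × 40.0011 × sin(30°) / 10.0 = 2 × 40.0011 × 0.5 / 10.0 = 4.00011 s
T = 4.00011 s / 0.001 = 4000 ms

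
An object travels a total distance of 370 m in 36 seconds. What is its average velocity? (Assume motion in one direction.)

v_avg = Δd / Δt = 370 / 36 = 10.28 m/s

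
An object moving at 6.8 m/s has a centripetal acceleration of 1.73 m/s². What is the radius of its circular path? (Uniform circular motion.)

r = v²/a_c = 6.8²/1.73 = 26.73 m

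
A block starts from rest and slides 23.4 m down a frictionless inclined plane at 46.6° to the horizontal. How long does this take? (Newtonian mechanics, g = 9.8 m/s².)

a = g sin(θ) = 9.8 × sin(46.6°) = 7.1204 m/s²
t = √(2d/a) = √(2 × 23.4 / 7.1204) = 2.56 s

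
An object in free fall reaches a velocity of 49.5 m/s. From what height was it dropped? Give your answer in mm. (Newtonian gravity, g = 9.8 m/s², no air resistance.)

h = v² / (2g) = 49.5² / (2 × 9.8) = 125.013 m
h = 125.013 m / 0.001 = 125000 mm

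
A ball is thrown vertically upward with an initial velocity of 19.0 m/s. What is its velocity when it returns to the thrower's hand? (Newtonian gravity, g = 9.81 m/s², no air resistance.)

By conservation of energy (no air resistance), the ball returns to the throw height with the same speed as launch, but directed downward.
|v_ground| = v₀ = 19.0 m/s
v_ground = 19.0 m/s (downward)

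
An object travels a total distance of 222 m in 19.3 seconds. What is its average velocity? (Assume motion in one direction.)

v_avg = Δd / Δt = 222 / 19.3 = 11.5 m/s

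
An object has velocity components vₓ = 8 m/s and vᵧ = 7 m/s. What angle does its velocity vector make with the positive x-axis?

θ = arctan(vᵧ/vₓ) = arctan(7/8) = 41.19°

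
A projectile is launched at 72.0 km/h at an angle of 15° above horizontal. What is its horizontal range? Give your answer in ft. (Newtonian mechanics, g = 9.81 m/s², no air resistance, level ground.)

v₀ = 72.0 km/h × 0.2777777777777778 = 20.0 m/s
R = v₀² × sin(2θ) / g = 20.0² × sin(2 × 15°) / 9.81 = 400.0 × 0.5 / 9.81 = 20.3874 m
R = 20.3874 m / 0.3048 = 66.89 ft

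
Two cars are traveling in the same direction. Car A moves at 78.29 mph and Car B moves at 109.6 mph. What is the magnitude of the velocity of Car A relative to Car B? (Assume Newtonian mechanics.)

v_rel = |v_A - v_B| = |78.29 - 109.6| = 31.31 mph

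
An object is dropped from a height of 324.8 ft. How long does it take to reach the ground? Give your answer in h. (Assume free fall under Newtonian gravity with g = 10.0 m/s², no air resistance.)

h = 324.8 ft × 0.3048 = 98.999 m
t = √(2h/g) = √(2 × 98.999 / 10.0) = 4.4497 s
t = 4.4497 s / 3600.0 = 0.001236 h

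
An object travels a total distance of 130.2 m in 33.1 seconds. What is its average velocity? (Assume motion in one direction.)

v_avg = Δd / Δt = 130.2 / 33.1 = 3.93 m/s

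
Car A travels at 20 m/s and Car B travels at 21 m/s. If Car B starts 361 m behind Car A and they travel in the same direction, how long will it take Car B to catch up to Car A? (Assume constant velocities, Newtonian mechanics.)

Relative speed: v_rel = 21 - 20 = 1 m/s
Time to catch: t = d₀/v_rel = 361/1 = 361.0 s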